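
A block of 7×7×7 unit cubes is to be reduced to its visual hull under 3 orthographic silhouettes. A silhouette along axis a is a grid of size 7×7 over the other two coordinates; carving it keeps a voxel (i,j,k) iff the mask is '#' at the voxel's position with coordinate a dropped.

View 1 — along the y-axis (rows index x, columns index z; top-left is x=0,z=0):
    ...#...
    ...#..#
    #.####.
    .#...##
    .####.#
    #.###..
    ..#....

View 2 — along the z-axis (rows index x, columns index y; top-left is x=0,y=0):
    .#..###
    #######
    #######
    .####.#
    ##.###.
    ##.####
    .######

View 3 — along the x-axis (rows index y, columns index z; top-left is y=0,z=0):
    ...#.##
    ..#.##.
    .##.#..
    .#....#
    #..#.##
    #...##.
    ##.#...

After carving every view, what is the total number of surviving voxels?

before carving: 343 voxels (7×7×7)
step 1: project along y, AND mask (21/49) → |grid| = 147
step 2: project along z, AND mask (40/49) → |grid| = 123
step 3: project along x, AND mask (21/49) → |grid| = 50

voxel count = 50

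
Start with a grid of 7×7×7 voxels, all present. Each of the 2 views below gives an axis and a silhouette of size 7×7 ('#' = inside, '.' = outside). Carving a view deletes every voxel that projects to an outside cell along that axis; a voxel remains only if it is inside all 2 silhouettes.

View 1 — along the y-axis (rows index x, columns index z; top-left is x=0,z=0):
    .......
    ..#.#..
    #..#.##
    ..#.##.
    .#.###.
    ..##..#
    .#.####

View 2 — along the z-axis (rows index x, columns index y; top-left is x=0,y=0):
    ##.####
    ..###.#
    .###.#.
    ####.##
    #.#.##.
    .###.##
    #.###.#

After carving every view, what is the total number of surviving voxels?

full grid |V| = 343
[1] y-view keeps 21 columns → grid now 147
[2] z-view keeps 34 columns → grid now 98

remaining voxels: 98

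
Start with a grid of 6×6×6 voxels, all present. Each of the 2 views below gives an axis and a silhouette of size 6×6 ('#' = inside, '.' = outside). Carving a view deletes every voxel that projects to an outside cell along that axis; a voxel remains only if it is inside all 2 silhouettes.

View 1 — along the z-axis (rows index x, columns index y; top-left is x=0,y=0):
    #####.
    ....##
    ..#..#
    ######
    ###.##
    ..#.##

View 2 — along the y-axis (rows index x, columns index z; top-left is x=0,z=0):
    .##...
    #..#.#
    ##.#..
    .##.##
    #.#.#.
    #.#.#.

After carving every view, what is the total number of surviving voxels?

voxel count = 70

start: 6×6×6 = 216 voxels
step 1: project along z, AND mask (23/36) → |grid| = 138
step 2: project along y, AND mask (18/36) → |grid| = 70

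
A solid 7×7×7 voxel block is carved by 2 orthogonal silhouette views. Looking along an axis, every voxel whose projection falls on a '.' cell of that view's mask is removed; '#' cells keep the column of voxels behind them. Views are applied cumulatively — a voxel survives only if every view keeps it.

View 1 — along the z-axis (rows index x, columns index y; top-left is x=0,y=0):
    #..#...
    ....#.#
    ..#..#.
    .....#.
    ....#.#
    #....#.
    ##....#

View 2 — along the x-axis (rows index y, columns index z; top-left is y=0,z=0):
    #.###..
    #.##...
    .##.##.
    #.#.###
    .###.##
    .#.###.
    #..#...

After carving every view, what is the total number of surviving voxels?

full grid |V| = 343
  1. axis=2 (XY plane), |mask|=14  ⇒  voxels=98
  2. axis=0 (YZ plane), |mask|=27  ⇒  voxels=52

remaining voxels: 52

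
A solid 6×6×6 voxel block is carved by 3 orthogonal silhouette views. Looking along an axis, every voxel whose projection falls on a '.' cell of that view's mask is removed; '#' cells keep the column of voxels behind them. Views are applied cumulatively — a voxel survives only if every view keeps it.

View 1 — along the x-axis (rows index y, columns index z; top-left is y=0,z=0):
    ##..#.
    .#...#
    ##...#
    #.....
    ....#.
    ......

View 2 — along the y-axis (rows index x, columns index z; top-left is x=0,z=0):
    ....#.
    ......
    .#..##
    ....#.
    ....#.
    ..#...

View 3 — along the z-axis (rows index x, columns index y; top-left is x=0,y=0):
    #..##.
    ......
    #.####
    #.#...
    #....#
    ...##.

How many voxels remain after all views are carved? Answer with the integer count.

remaining voxels: 9

initial block: 6^3 = 216
carve view 1 (along x, YZ-mask fill 10/36): 60 voxels remain
carve view 2 (along y, XZ-mask fill 7/36): 13 voxels remain
carve view 3 (along z, XY-mask fill 14/36): 9 voxels remain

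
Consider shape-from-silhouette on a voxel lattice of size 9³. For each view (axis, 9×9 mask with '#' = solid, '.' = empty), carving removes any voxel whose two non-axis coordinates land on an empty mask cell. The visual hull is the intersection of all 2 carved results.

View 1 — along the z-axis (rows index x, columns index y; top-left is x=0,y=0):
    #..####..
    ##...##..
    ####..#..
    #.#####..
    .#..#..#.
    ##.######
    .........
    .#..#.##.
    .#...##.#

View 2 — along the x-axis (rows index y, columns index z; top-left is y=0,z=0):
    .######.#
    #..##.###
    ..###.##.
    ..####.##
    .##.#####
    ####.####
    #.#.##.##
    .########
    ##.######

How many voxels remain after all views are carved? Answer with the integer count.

full grid |V| = 729
  1. axis=2 (XY plane), |mask|=39  ⇒  voxels=351
  2. axis=0 (YZ plane), |mask|=61  ⇒  voxels=262

remaining voxels: 262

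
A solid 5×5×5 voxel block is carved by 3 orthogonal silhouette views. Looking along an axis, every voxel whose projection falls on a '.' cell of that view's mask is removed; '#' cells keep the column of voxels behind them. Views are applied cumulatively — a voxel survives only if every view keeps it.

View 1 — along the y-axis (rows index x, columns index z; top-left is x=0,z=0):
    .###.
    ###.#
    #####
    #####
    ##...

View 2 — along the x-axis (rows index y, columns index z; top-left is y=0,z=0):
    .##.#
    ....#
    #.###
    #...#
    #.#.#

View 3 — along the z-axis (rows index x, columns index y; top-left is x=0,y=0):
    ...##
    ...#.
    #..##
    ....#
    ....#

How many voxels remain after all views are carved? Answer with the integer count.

|visual hull| = 15

before carving: 125 voxels (5×5×5)
V1 y: intersect with XZ mask (19 set) -- 95 left
V2 x: intersect with YZ mask (13 set) -- 47 left
V3 z: intersect with XY mask (8 set) -- 15 left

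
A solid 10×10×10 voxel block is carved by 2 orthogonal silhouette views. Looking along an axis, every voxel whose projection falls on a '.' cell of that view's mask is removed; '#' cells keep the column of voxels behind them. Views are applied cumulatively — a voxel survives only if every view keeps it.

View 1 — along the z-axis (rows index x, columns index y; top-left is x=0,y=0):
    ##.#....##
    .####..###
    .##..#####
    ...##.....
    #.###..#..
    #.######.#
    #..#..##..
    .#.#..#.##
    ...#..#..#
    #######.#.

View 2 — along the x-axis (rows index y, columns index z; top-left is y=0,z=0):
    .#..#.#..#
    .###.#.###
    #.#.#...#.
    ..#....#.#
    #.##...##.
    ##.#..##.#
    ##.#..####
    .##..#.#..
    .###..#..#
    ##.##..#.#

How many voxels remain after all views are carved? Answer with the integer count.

268 voxels

full grid |V| = 1000
  1. axis=2 (XY plane), |mask|=54  ⇒  voxels=540
  2. axis=0 (YZ plane), |mask|=51  ⇒  voxels=268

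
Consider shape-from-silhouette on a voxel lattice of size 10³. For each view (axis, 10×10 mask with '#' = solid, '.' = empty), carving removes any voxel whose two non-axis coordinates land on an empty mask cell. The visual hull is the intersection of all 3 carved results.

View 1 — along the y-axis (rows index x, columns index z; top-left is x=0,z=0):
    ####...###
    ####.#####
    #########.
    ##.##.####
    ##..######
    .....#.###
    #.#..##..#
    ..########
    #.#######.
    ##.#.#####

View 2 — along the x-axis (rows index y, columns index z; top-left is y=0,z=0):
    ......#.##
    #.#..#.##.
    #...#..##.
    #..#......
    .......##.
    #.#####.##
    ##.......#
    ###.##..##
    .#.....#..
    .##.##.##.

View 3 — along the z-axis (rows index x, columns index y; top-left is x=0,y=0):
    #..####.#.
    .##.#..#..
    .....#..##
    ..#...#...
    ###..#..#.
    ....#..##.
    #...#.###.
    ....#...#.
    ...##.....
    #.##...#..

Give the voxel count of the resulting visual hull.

before carving: 1000 voxels (10×10×10)
[1] y-view keeps 74 columns → grid now 740
[2] x-view keeps 42 columns → grid now 318
[3] z-view keeps 36 columns → grid now 107

voxel count = 107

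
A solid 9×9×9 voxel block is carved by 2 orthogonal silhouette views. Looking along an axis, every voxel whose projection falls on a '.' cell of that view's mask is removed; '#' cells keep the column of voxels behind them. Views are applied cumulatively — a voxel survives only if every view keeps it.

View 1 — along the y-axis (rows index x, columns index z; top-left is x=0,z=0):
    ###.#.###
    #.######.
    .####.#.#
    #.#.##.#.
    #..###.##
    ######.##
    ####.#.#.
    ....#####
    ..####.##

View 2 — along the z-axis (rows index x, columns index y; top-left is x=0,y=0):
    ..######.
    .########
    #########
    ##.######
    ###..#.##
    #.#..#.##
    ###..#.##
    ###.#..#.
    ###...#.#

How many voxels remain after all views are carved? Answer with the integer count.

full grid |V| = 729
  1. axis=1 (XZ plane), |mask|=56  ⇒  voxels=504
  2. axis=2 (XY plane), |mask|=58  ⇒  voxels=359

remaining voxels: 359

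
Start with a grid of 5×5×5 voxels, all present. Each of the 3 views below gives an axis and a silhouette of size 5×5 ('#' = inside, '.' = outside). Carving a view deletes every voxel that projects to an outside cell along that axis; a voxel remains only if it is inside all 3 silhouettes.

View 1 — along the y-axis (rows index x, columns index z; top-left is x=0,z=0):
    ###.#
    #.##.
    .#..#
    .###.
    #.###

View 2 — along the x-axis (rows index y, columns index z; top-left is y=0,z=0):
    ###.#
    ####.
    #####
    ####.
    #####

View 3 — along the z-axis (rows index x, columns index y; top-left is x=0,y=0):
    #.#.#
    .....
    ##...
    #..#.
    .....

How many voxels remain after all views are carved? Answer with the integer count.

start: 5×5×5 = 125 voxels
  1. axis=1 (XZ plane), |mask|=16  ⇒  voxels=80
  2. axis=0 (YZ plane), |mask|=22  ⇒  voxels=71
  3. axis=2 (XY plane), |mask|=7  ⇒  voxels=20

remaining voxels: 20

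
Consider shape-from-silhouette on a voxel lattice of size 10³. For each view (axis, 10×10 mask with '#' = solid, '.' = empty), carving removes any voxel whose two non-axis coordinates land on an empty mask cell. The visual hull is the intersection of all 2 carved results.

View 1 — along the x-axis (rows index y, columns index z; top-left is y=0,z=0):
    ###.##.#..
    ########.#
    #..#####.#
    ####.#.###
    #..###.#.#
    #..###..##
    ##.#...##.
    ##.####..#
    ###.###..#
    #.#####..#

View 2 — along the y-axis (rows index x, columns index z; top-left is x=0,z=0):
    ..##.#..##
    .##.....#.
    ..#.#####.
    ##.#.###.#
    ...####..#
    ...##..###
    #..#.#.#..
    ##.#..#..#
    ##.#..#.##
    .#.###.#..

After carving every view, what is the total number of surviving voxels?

full grid |V| = 1000
after view 1 [x-axis, 68 of 100 cells solid] → remaining = 680
after view 2 [y-axis, 51 of 100 cells solid] → remaining = 353

voxel count = 353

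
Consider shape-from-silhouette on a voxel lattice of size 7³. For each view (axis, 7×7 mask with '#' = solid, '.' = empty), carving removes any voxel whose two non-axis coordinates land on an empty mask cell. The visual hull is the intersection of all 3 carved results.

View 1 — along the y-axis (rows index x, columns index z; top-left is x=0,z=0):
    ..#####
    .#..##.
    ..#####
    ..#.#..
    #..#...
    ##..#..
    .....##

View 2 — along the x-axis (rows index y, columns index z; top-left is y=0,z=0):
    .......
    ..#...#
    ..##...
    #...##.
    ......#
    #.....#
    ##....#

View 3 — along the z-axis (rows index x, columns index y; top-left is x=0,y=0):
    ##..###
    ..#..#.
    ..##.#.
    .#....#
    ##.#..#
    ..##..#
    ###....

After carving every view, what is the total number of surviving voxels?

initial block: 7^3 = 343
[1] y-view keeps 22 columns → grid now 154
[2] x-view keeps 13 columns → grid now 38
[3] z-view keeps 22 columns → grid now 18

|visual hull| = 18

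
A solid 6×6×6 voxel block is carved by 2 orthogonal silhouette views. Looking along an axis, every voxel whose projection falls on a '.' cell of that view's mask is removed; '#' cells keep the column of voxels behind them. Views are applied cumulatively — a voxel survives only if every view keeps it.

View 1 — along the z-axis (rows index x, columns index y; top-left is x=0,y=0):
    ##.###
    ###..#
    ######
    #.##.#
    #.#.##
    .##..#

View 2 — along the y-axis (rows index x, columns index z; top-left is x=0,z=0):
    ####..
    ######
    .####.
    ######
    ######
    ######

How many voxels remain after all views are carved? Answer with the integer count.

|visual hull| = 134

start: 6×6×6 = 216 voxels
step 1: project along z, AND mask (26/36) → |grid| = 156
step 2: project along y, AND mask (32/36) → |grid| = 134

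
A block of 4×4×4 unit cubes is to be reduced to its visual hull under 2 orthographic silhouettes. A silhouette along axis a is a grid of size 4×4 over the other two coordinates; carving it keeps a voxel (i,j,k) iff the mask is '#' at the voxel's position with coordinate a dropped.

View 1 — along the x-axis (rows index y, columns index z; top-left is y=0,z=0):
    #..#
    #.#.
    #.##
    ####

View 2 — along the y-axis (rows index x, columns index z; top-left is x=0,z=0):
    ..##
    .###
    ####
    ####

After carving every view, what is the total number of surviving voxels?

|visual hull| = 35

before carving: 64 voxels (4×4×4)
carve view 1 (along x, YZ-mask fill 11/16): 44 voxels remain
carve view 2 (along y, XZ-mask fill 13/16): 35 voxels remain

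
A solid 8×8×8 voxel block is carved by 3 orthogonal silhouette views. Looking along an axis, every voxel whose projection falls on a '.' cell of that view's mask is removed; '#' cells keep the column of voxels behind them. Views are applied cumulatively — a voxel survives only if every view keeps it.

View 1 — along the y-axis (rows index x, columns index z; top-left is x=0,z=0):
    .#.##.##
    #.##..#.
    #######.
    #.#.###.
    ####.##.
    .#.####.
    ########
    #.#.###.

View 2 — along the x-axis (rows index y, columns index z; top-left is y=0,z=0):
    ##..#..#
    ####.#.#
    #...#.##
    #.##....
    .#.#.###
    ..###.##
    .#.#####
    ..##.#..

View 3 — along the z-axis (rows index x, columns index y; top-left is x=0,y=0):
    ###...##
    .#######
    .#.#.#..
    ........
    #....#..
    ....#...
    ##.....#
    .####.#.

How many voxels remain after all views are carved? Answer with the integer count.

79 voxels

full grid |V| = 512
after view 1 [y-axis, 45 of 64 cells solid] → remaining = 360
after view 2 [x-axis, 36 of 64 cells solid] → remaining = 196
after view 3 [z-axis, 26 of 64 cells solid] → remaining = 79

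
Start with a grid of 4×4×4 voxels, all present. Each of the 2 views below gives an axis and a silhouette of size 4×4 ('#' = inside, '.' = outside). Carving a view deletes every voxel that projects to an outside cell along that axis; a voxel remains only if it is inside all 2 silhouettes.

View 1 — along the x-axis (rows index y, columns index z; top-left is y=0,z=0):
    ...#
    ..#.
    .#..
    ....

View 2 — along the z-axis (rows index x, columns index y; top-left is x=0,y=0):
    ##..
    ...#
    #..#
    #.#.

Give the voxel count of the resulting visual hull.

initial block: 4^3 = 64
after view 1 [x-axis, 3 of 16 cells solid] → remaining = 12
after view 2 [z-axis, 7 of 16 cells solid] → remaining = 5

voxel count = 5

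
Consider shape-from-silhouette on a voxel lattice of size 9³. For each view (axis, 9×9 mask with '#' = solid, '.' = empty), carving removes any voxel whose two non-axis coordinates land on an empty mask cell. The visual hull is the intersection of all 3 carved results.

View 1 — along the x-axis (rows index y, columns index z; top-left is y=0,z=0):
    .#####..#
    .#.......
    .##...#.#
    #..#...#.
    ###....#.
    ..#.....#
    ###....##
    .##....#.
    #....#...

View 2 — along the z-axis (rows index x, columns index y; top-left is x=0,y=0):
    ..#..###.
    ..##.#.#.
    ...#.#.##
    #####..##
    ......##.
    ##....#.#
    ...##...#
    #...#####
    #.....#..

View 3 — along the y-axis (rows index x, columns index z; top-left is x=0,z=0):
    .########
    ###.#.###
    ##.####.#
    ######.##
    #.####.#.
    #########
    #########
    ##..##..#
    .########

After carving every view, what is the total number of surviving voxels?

initial block: 9^3 = 729
carve view 1 (along x, YZ-mask fill 30/81): 270 voxels remain
carve view 2 (along z, XY-mask fill 36/81): 123 voxels remain
carve view 3 (along y, XZ-mask fill 67/81): 103 voxels remain

remaining voxels: 103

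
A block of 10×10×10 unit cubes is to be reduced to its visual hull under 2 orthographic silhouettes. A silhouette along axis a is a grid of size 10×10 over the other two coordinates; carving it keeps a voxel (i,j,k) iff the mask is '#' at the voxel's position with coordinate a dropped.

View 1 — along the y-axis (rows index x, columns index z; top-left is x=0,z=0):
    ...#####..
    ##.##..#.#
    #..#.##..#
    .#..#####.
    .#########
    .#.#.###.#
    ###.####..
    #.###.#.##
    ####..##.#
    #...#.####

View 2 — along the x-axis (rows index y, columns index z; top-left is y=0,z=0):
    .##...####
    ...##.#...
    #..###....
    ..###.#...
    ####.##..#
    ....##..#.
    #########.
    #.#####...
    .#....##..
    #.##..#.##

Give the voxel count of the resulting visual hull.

initial block: 10^3 = 1000
after view 1 [y-axis, 64 of 100 cells solid] → remaining = 640
after view 2 [x-axis, 51 of 100 cells solid] → remaining = 332

remaining voxels: 332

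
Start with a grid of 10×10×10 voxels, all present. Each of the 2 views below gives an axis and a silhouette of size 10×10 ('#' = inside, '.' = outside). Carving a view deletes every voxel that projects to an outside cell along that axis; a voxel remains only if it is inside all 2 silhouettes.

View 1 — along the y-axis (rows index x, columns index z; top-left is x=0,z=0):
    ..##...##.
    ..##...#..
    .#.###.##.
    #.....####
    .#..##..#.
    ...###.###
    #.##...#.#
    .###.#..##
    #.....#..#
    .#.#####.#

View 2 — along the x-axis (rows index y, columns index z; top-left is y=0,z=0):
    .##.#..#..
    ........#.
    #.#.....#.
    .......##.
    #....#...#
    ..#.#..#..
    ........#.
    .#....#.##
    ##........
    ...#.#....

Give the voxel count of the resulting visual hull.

start: 10×10×10 = 1000 voxels
  1. axis=1 (XZ plane), |mask|=49  ⇒  voxels=490
  2. axis=0 (YZ plane), |mask|=25  ⇒  voxels=124

remaining voxels: 124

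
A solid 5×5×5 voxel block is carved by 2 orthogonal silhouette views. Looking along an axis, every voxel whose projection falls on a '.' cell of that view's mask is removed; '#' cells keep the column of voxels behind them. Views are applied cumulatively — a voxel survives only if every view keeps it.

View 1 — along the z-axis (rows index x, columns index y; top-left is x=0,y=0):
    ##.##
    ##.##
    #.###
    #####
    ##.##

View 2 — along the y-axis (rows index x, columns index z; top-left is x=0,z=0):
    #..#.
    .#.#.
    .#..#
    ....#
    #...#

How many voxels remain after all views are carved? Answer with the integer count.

initial block: 5^3 = 125
V1 z: intersect with XY mask (21 set) -- 105 left
V2 y: intersect with XZ mask (9 set) -- 37 left

|visual hull| = 37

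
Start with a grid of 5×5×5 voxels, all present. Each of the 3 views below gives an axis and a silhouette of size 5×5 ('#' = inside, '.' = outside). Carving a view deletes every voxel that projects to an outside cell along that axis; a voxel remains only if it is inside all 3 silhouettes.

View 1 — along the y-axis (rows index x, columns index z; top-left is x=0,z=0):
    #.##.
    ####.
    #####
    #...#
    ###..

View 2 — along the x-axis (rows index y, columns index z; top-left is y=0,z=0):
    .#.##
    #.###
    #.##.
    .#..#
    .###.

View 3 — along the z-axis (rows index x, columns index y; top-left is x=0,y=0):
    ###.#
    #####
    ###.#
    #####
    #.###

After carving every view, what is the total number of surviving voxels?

|visual hull| = 45

full grid |V| = 125
  1. axis=1 (XZ plane), |mask|=17  ⇒  voxels=85
  2. axis=0 (YZ plane), |mask|=15  ⇒  voxels=49
  3. axis=2 (XY plane), |mask|=22  ⇒  voxels=45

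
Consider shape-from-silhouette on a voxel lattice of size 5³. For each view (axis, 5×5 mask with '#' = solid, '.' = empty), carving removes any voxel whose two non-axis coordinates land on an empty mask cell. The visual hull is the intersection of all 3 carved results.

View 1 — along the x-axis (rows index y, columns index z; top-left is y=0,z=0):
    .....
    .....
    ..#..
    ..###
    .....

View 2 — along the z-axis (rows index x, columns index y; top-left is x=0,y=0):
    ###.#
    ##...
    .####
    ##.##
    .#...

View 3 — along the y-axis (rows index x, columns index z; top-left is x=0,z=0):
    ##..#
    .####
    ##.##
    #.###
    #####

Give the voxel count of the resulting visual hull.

voxel count = 5

before carving: 125 voxels (5×5×5)
step 1: project along x, AND mask (4/25) → |grid| = 20
step 2: project along z, AND mask (15/25) → |grid| = 8
step 3: project along y, AND mask (20/25) → |grid| = 5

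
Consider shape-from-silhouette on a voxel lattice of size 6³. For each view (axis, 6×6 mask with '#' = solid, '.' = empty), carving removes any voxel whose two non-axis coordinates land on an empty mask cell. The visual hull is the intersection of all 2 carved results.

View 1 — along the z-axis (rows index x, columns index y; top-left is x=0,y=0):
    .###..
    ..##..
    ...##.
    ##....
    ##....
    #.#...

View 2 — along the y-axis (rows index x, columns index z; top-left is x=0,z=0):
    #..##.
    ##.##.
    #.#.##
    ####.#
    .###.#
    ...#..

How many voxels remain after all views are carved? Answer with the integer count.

start: 6×6×6 = 216 voxels
[1] z-view keeps 13 columns → grid now 78
[2] y-view keeps 21 columns → grid now 45

45 voxels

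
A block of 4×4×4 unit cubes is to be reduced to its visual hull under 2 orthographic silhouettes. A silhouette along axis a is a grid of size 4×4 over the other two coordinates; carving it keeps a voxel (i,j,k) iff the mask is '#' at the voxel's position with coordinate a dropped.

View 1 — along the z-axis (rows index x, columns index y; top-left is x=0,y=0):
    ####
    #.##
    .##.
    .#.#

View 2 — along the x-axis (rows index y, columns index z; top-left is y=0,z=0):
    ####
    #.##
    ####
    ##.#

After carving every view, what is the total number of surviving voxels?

voxel count = 38

full grid |V| = 64
after view 1 [z-axis, 11 of 16 cells solid] → remaining = 44
after view 2 [x-axis, 14 of 16 cells solid] → remaining = 38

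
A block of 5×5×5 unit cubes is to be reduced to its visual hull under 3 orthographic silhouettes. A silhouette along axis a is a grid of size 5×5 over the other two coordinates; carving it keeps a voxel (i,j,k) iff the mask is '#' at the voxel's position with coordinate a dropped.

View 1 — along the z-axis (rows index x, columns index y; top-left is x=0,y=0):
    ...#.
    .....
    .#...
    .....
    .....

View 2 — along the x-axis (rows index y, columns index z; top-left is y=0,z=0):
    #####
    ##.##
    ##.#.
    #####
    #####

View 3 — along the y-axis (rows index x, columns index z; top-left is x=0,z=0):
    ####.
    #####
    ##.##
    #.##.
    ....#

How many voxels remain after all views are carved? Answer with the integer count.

start: 5×5×5 = 125 voxels
  1. axis=2 (XY plane), |mask|=2  ⇒  voxels=10
  2. axis=0 (YZ plane), |mask|=22  ⇒  voxels=9
  3. axis=1 (XZ plane), |mask|=17  ⇒  voxels=8

remaining voxels: 8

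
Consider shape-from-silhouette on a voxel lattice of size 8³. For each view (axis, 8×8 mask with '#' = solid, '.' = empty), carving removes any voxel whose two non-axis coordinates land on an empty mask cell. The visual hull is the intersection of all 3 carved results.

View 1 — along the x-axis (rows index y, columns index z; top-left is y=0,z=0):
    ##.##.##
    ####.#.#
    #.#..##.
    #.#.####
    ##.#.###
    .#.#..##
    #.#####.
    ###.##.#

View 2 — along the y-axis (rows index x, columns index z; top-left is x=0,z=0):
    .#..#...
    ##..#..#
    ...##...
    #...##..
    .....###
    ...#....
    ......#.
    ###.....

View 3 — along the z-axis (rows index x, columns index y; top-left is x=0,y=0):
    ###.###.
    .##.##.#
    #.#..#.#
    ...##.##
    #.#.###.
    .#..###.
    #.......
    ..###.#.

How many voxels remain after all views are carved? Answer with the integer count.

|visual hull| = 58

initial block: 8^3 = 512
V1 x: intersect with YZ mask (44 set) -- 352 left
V2 y: intersect with XZ mask (19 set) -- 103 left
V3 z: intersect with XY mask (33 set) -- 58 left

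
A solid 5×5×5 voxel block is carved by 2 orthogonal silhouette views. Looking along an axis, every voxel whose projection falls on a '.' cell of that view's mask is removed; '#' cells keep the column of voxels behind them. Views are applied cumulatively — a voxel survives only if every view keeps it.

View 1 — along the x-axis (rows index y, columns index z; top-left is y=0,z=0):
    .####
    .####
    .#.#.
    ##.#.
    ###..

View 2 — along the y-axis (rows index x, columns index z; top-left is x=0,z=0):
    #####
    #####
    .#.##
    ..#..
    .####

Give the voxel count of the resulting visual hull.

|visual hull| = 60

initial block: 5^3 = 125
after view 1 [x-axis, 16 of 25 cells solid] → remaining = 80
after view 2 [y-axis, 18 of 25 cells solid] → remaining = 60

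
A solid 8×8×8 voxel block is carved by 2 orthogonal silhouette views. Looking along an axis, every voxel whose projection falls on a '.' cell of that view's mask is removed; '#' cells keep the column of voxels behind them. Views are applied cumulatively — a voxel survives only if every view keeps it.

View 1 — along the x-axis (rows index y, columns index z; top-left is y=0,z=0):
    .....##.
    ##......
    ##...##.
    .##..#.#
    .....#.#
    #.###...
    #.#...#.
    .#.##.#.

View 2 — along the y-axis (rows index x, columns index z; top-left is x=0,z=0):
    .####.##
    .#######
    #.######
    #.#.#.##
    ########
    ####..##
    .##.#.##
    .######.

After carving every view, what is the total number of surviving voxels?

|visual hull| = 152

start: 8×8×8 = 512 voxels
carve view 1 (along x, YZ-mask fill 25/64): 200 voxels remain
carve view 2 (along y, XZ-mask fill 50/64): 152 voxels remain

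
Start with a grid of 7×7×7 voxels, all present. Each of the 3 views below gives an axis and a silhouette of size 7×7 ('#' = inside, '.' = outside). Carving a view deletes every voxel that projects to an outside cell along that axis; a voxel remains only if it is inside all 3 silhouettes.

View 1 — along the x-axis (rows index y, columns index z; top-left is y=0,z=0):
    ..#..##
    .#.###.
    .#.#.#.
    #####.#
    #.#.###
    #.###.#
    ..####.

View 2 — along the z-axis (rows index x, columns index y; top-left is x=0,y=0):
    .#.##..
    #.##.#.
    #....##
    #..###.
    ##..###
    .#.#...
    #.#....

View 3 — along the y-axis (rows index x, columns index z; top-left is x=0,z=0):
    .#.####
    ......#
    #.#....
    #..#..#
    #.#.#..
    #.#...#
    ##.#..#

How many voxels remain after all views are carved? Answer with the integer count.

before carving: 343 voxels (7×7×7)
V1 x: intersect with YZ mask (30 set) -- 210 left
V2 z: intersect with XY mask (23 set) -- 100 left
V3 y: intersect with XZ mask (21 set) -- 43 left

43 voxels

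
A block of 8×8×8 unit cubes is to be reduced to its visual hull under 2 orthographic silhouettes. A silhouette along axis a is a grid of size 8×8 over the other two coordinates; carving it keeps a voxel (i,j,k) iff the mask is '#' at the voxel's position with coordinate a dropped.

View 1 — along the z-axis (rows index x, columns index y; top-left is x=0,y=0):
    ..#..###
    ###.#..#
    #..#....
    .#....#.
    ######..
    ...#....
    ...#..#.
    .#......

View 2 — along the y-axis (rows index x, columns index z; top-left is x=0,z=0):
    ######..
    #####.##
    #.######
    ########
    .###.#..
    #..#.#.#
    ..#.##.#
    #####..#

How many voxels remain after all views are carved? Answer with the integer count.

remaining voxels: 131

start: 8×8×8 = 512 voxels
V1 z: intersect with XY mask (23 set) -- 184 left
V2 y: intersect with XZ mask (46 set) -- 131 left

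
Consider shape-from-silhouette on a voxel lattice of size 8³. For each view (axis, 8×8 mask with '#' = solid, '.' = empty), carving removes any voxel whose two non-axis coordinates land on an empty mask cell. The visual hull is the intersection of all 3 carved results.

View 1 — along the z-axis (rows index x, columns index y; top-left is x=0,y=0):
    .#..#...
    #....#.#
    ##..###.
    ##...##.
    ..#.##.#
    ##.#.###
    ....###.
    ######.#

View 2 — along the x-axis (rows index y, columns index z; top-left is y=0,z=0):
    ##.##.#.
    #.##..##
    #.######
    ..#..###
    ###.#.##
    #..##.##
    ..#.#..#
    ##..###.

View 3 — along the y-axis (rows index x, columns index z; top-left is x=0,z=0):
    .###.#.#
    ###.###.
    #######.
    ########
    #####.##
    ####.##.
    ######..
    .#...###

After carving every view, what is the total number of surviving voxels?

start: 8×8×8 = 512 voxels
V1 z: intersect with XY mask (34 set) -- 272 left
V2 x: intersect with YZ mask (40 set) -- 169 left
V3 y: intersect with XZ mask (49 set) -- 123 left

remaining voxels: 123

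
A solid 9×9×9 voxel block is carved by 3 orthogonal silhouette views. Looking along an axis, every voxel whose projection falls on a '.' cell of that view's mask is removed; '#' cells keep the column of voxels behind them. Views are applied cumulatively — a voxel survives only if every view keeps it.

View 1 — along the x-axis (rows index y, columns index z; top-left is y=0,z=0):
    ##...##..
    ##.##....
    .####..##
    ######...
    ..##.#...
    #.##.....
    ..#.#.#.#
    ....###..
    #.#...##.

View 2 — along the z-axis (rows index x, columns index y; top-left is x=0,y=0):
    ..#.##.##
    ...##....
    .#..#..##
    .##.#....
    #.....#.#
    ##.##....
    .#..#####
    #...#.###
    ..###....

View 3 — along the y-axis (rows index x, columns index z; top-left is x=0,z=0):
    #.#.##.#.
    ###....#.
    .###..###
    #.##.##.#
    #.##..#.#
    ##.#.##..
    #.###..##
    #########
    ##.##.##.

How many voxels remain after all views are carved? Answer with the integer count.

voxel count = 95

before carving: 729 voxels (9×9×9)
step 1: project along x, AND mask (37/81) → |grid| = 333
step 2: project along z, AND mask (35/81) → |grid| = 138
step 3: project along y, AND mask (52/81) → |grid| = 95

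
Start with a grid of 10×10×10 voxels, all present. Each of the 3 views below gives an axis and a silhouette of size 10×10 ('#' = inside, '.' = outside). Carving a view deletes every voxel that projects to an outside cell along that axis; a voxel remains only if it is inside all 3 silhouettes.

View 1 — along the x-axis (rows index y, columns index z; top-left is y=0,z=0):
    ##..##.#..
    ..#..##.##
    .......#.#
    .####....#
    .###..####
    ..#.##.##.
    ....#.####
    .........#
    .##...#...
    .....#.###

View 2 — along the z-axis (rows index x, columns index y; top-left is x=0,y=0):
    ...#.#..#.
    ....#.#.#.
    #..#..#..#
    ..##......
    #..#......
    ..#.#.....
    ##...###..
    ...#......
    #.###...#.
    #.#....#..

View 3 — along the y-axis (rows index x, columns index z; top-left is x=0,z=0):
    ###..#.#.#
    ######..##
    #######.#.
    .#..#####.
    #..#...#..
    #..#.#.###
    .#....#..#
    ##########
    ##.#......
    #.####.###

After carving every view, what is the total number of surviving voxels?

initial block: 10^3 = 1000
carve view 1 (along x, YZ-mask fill 42/100): 420 voxels remain
carve view 2 (along z, XY-mask fill 30/100): 129 voxels remain
carve view 3 (along y, XZ-mask fill 61/100): 68 voxels remain

remaining voxels: 68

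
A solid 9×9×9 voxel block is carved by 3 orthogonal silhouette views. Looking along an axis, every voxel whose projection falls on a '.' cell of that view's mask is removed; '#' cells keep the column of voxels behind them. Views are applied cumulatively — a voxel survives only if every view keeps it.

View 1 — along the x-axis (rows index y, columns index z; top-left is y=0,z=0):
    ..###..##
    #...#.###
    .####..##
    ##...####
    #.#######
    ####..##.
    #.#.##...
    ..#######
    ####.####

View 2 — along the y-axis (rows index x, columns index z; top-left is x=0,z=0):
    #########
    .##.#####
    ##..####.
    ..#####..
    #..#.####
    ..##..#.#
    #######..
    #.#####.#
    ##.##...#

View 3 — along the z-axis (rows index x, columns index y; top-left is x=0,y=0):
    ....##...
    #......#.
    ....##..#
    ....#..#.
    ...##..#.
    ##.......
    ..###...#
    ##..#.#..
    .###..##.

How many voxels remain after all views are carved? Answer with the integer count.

initial block: 9^3 = 729
after view 1 [x-axis, 55 of 81 cells solid] → remaining = 495
after view 2 [y-axis, 56 of 81 cells solid] → remaining = 339
after view 3 [z-axis, 27 of 81 cells solid] → remaining = 123

|visual hull| = 123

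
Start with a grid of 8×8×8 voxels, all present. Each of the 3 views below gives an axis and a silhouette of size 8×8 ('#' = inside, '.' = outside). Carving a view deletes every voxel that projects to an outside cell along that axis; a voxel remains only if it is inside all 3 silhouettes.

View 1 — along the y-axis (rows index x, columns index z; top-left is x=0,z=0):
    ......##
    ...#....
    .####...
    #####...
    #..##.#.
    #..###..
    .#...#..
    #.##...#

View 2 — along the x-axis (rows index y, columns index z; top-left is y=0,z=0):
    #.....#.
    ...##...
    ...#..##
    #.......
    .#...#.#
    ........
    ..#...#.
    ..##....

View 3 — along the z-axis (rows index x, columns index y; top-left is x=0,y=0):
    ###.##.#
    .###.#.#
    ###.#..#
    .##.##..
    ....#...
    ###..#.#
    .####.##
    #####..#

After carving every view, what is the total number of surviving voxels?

start: 8×8×8 = 512 voxels
  1. axis=1 (XZ plane), |mask|=26  ⇒  voxels=208
  2. axis=0 (YZ plane), |mask|=15  ⇒  voxels=51
  3. axis=2 (XY plane), |mask|=38  ⇒  voxels=32

32 voxels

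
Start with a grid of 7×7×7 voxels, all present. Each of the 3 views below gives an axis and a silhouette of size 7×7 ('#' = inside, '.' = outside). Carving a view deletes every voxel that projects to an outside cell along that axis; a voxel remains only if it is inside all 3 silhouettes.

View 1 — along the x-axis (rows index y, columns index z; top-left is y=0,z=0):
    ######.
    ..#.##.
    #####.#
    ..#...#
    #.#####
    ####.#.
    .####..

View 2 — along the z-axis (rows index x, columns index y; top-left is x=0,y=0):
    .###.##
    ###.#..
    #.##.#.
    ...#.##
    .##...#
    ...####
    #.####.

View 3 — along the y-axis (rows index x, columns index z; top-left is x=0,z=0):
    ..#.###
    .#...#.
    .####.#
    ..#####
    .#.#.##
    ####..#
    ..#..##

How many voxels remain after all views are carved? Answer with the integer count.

|visual hull| = 69

start: 7×7×7 = 343 voxels
  1. axis=0 (YZ plane), |mask|=32  ⇒  voxels=224
  2. axis=2 (XY plane), |mask|=28  ⇒  voxels=126
  3. axis=1 (XZ plane), |mask|=28  ⇒  voxels=69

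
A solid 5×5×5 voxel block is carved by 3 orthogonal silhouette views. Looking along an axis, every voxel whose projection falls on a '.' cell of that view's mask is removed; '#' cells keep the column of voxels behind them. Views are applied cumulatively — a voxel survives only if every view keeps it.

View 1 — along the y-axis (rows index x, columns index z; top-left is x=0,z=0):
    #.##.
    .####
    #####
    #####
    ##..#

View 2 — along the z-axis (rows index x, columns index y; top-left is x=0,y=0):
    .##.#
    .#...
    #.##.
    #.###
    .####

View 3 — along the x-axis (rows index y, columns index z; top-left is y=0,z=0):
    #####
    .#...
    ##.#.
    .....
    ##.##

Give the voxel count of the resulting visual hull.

remaining voxels: 31

full grid |V| = 125
step 1: project along y, AND mask (20/25) → |grid| = 100
step 2: project along z, AND mask (15/25) → |grid| = 60
step 3: project along x, AND mask (13/25) → |grid| = 31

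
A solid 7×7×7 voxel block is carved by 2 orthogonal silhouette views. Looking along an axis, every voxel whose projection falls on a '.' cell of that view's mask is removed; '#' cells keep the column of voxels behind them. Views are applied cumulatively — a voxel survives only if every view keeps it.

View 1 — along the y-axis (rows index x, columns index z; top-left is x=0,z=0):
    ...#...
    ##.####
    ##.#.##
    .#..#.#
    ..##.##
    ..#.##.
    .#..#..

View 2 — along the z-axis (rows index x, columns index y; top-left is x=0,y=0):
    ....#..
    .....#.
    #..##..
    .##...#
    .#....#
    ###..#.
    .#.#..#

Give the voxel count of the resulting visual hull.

remaining voxels: 57

before carving: 343 voxels (7×7×7)
[1] y-view keeps 24 columns → grid now 168
[2] z-view keeps 17 columns → grid now 57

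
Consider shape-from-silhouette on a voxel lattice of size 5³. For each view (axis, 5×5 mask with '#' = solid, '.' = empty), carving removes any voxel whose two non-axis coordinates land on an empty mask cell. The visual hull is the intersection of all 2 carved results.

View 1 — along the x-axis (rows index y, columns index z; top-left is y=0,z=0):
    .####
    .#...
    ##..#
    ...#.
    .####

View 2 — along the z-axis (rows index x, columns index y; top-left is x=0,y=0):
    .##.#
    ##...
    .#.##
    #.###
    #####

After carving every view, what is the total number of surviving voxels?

remaining voxels: 44

before carving: 125 voxels (5×5×5)
[1] x-view keeps 13 columns → grid now 65
[2] z-view keeps 17 columns → grid now 44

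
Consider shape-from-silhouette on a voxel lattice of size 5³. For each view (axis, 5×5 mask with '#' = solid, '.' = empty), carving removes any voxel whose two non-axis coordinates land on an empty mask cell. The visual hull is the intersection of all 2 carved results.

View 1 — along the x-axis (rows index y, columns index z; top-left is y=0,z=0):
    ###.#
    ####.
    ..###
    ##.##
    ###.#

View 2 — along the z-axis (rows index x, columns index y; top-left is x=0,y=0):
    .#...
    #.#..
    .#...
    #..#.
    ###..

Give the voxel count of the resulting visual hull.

|visual hull| = 34

initial block: 5^3 = 125
carve view 1 (along x, YZ-mask fill 19/25): 95 voxels remain
carve view 2 (along z, XY-mask fill 9/25): 34 voxels remain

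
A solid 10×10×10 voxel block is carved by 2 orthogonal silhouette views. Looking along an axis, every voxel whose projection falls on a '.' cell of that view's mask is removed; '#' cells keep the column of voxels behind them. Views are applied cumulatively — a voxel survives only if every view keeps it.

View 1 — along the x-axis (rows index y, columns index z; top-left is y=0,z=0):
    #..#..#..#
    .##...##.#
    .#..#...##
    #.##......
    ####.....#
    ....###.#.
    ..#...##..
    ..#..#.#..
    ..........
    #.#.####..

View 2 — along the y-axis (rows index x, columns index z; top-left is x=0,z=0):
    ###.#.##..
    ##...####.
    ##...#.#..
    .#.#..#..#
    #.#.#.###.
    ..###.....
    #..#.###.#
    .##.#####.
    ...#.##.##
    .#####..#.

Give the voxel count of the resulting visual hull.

remaining voxels: 197

before carving: 1000 voxels (10×10×10)
V1 x: intersect with YZ mask (37 set) -- 370 left
V2 y: intersect with XZ mask (53 set) -- 197 left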